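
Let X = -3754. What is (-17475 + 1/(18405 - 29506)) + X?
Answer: -235663130/11101 ≈ -21229.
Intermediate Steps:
(-17475 + 1/(18405 - 29506)) + X = (-17475 + 1/(18405 - 29506)) - 3754 = (-17475 + 1/(-11101)) - 3754 = (-17475 - 1/11101) - 3754 = -193989976/11101 - 3754 = -235663130/11101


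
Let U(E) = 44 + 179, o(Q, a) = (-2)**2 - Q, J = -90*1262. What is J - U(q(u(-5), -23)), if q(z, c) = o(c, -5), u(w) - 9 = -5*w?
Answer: -113803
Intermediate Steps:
u(w) = 9 - 5*w
J = -113580
o(Q, a) = 4 - Q
q(z, c) = 4 - c
U(E) = 223
J - U(q(u(-5), -23)) = -113580 - 1*223 = -113580 - 223 = -113803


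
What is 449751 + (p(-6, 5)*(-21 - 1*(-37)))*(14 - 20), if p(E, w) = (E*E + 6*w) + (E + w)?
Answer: 443511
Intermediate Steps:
p(E, w) = E + E² + 7*w (p(E, w) = (E² + 6*w) + (E + w) = E + E² + 7*w)
449751 + (p(-6, 5)*(-21 - 1*(-37)))*(14 - 20) = 449751 + ((-6 + (-6)² + 7*5)*(-21 - 1*(-37)))*(14 - 20) = 449751 + ((-6 + 36 + 35)*(-21 + 37))*(-6) = 449751 + (65*16)*(-6) = 449751 + 1040*(-6) = 449751 - 6240 = 443511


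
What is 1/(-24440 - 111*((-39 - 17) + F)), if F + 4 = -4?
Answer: -1/17336 ≈ -5.7683e-5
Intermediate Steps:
F = -8 (F = -4 - 4 = -8)
1/(-24440 - 111*((-39 - 17) + F)) = 1/(-24440 - 111*((-39 - 17) - 8)) = 1/(-24440 - 111*(-56 - 8)) = 1/(-24440 - 111*(-64)) = 1/(-24440 + 7104) = 1/(-17336) = -1/17336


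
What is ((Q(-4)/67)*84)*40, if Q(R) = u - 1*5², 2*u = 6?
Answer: -73920/67 ≈ -1103.3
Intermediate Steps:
u = 3 (u = (½)*6 = 3)
Q(R) = -22 (Q(R) = 3 - 1*5² = 3 - 1*25 = 3 - 25 = -22)
((Q(-4)/67)*84)*40 = (-22/67*84)*40 = (-22*1/67*84)*40 = -22/67*84*40 = -1848/67*40 = -73920/67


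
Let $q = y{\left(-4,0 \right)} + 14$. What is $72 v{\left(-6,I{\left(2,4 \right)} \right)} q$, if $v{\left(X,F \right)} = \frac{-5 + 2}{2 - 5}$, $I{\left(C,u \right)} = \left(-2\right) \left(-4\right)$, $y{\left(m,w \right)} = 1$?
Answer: $1080$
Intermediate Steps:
$I{\left(C,u \right)} = 8$
$q = 15$ ($q = 1 + 14 = 15$)
$v{\left(X,F \right)} = 1$ ($v{\left(X,F \right)} = - \frac{3}{-3} = \left(-3\right) \left(- \frac{1}{3}\right) = 1$)
$72 v{\left(-6,I{\left(2,4 \right)} \right)} q = 72 \cdot 1 \cdot 15 = 72 \cdot 15 = 1080$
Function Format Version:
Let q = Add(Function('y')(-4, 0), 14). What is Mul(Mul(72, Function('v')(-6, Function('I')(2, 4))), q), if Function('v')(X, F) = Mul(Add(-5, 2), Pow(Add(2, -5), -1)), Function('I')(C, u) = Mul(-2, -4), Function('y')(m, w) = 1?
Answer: 1080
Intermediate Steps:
Function('I')(C, u) = 8
q = 15 (q = Add(1, 14) = 15)
Function('v')(X, F) = 1 (Function('v')(X, F) = Mul(-3, Pow(-3, -1)) = Mul(-3, Rational(-1, 3)) = 1)
Mul(Mul(72, Function('v')(-6, Function('I')(2, 4))), q) = Mul(Mul(72, 1), 15) = Mul(72, 15) = 1080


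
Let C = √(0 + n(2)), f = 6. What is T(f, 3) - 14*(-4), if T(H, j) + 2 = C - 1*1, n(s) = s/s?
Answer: 54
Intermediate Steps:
n(s) = 1
C = 1 (C = √(0 + 1) = √1 = 1)
T(H, j) = -2 (T(H, j) = -2 + (1 - 1*1) = -2 + (1 - 1) = -2 + 0 = -2)
T(f, 3) - 14*(-4) = -2 - 14*(-4) = -2 + 56 = 54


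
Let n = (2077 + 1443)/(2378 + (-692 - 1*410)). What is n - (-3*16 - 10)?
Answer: 1762/29 ≈ 60.759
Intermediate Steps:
n = 80/29 (n = 3520/(2378 + (-692 - 410)) = 3520/(2378 - 1102) = 3520/1276 = 3520*(1/1276) = 80/29 ≈ 2.7586)
n - (-3*16 - 10) = 80/29 - (-3*16 - 10) = 80/29 - (-48 - 10) = 80/29 - 1*(-58) = 80/29 + 58 = 1762/29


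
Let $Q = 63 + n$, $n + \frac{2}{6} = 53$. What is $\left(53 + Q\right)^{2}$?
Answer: $\frac{256036}{9} \approx 28448.0$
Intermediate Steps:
$n = \frac{158}{3}$ ($n = - \frac{1}{3} + 53 = \frac{158}{3} \approx 52.667$)
$Q = \frac{347}{3}$ ($Q = 63 + \frac{158}{3} = \frac{347}{3} \approx 115.67$)
$\left(53 + Q\right)^{2} = \left(53 + \frac{347}{3}\right)^{2} = \left(\frac{506}{3}\right)^{2} = \frac{256036}{9}$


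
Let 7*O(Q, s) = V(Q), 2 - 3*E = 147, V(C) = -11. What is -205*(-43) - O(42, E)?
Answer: 61716/7 ≈ 8816.6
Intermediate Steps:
E = -145/3 (E = ⅔ - ⅓*147 = ⅔ - 49 = -145/3 ≈ -48.333)
O(Q, s) = -11/7 (O(Q, s) = (⅐)*(-11) = -11/7)
-205*(-43) - O(42, E) = -205*(-43) - 1*(-11/7) = 8815 + 11/7 = 61716/7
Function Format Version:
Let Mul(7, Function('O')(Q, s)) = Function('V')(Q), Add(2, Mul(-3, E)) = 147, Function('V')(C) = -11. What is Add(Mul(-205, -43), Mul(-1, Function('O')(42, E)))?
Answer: Rational(61716, 7) ≈ 8816.6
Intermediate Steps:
E = Rational(-145, 3) (E = Add(Rational(2, 3), Mul(Rational(-1, 3), 147)) = Add(Rational(2, 3), -49) = Rational(-145, 3) ≈ -48.333)
Function('O')(Q, s) = Rational(-11, 7) (Function('O')(Q, s) = Mul(Rational(1, 7), -11) = Rational(-11, 7))
Add(Mul(-205, -43), Mul(-1, Function('O')(42, E))) = Add(Mul(-205, -43), Mul(-1, Rational(-11, 7))) = Add(8815, Rational(11, 7)) = Rational(61716, 7)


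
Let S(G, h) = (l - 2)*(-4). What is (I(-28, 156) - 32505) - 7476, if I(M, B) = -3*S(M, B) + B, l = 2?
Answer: -39825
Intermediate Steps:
S(G, h) = 0 (S(G, h) = (2 - 2)*(-4) = 0*(-4) = 0)
I(M, B) = B (I(M, B) = -3*0 + B = 0 + B = B)
(I(-28, 156) - 32505) - 7476 = (156 - 32505) - 7476 = -32349 - 7476 = -39825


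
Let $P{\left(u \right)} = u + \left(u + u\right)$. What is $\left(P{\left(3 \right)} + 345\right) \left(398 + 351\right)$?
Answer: $265146$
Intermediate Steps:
$P{\left(u \right)} = 3 u$ ($P{\left(u \right)} = u + 2 u = 3 u$)
$\left(P{\left(3 \right)} + 345\right) \left(398 + 351\right) = \left(3 \cdot 3 + 345\right) \left(398 + 351\right) = \left(9 + 345\right) 749 = 354 \cdot 749 = 265146$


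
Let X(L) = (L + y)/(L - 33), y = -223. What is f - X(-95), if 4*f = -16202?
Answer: -259391/64 ≈ -4053.0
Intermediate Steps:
f = -8101/2 (f = (¼)*(-16202) = -8101/2 ≈ -4050.5)
X(L) = (-223 + L)/(-33 + L) (X(L) = (L - 223)/(L - 33) = (-223 + L)/(-33 + L))
f - X(-95) = -8101/2 - (-223 - 95)/(-33 - 95) = -8101/2 - (-318)/(-128) = -8101/2 - (-1)*(-318)/128 = -8101/2 - 1*159/64 = -8101/2 - 159/64 = -259391/64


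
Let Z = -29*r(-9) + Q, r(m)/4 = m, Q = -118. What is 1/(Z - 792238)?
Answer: -1/791312 ≈ -1.2637e-6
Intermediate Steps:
r(m) = 4*m
Z = 926 (Z = -116*(-9) - 118 = -29*(-36) - 118 = 1044 - 118 = 926)
1/(Z - 792238) = 1/(926 - 792238) = 1/(-791312) = -1/791312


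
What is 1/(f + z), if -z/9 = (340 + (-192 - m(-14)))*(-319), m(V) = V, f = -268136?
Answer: 1/196966 ≈ 5.0770e-6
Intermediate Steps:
z = 465102 (z = -9*(340 + (-192 - 1*(-14)))*(-319) = -9*(340 + (-192 + 14))*(-319) = -9*(340 - 178)*(-319) = -1458*(-319) = -9*(-51678) = 465102)
1/(f + z) = 1/(-268136 + 465102) = 1/196966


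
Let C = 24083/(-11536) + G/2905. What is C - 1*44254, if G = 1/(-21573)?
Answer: -4570744085996113/103279443120 ≈ -44256.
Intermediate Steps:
G = -1/21573 ≈ -4.6354e-5
C = -215610163633/103279443120 (C = 24083/(-11536) - 1/21573/2905 = 24083*(-1/11536) - 1/21573*1/2905 = -24083/11536 - 1/62669565 = -215610163633/103279443120 ≈ -2.0876)
C - 1*44254 = -215610163633/103279443120 - 1*44254 = -215610163633/103279443120 - 44254 = -4570744085996113/103279443120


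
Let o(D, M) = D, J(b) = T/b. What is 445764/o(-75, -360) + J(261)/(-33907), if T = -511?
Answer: -1314963222701/221243175 ≈ -5943.5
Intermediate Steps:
J(b) = -511/b
445764/o(-75, -360) + J(261)/(-33907) = 445764/(-75) - 511/261/(-33907) = 445764*(-1/75) - 511*1/261*(-1/33907) = -148588/25 - 511/261*(-1/33907) = -148588/25 + 511/8849727 = -1314963222701/221243175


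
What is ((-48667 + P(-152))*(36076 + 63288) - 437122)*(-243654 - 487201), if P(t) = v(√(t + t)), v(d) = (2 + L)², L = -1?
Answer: 3534477301721830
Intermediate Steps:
v(d) = 1 (v(d) = (2 - 1)² = 1² = 1)
P(t) = 1
((-48667 + P(-152))*(36076 + 63288) - 437122)*(-243654 - 487201) = ((-48667 + 1)*(36076 + 63288) - 437122)*(-243654 - 487201) = (-48666*99364 - 437122)*(-730855) = (-4835648424 - 437122)*(-730855) = -4836085546*(-730855) = 3534477301721830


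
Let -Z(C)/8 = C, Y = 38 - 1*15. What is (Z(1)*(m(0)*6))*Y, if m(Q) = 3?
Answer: -3312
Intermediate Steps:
Y = 23 (Y = 38 - 15 = 23)
Z(C) = -8*C
(Z(1)*(m(0)*6))*Y = ((-8*1)*(3*6))*23 = -8*18*23 = -144*23 = -3312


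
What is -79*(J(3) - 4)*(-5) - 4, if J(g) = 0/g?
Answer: -1584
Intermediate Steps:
J(g) = 0
-79*(J(3) - 4)*(-5) - 4 = -79*(0 - 4)*(-5) - 4 = -(-316)*(-5) - 4 = -79*20 - 4 = -1580 - 4 = -1584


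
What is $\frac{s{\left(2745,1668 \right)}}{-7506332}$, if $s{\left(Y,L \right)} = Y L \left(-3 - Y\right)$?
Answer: $\frac{3145539420}{1876583} \approx 1676.2$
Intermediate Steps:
$s{\left(Y,L \right)} = L Y \left(-3 - Y\right)$
$\frac{s{\left(2745,1668 \right)}}{-7506332} = \frac{\left(-1\right) 1668 \cdot 2745 \left(3 + 2745\right)}{-7506332} = \left(-1\right) 1668 \cdot 2745 \cdot 2748 \left(- \frac{1}{7506332}\right) = \left(-12582157680\right) \left(- \frac{1}{7506332}\right) = \frac{3145539420}{1876583}$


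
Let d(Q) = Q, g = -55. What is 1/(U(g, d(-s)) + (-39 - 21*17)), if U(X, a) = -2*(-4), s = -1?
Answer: -1/388 ≈ -0.0025773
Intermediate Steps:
U(X, a) = 8
1/(U(g, d(-s)) + (-39 - 21*17)) = 1/(8 + (-39 - 21*17)) = 1/(8 + (-39 - 357)) = 1/(8 - 396) = 1/(-388) = -1/388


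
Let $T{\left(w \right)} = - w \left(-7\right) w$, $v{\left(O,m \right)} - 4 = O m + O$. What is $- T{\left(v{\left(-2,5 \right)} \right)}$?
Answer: $-448$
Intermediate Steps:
$v{\left(O,m \right)} = 4 + O + O m$ ($v{\left(O,m \right)} = 4 + \left(O m + O\right) = 4 + \left(O + O m\right) = 4 + O + O m$)
$T{\left(w \right)} = 7 w^{2}$ ($T{\left(w \right)} = - \left(-7\right) w w = 7 w w = 7 w^{2}$)
$- T{\left(v{\left(-2,5 \right)} \right)} = - 7 \left(4 - 2 - 10\right)^{2} = - 7 \left(-8\right)^{2} = - 7 \cdot 64 = \left(-1\right) 448 = -448$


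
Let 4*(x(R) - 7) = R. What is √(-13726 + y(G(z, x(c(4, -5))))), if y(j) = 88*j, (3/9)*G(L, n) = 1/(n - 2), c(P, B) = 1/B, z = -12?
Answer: I*√123054/3 ≈ 116.93*I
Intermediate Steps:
x(R) = 7 + R/4
G(L, n) = 3/(-2 + n) (G(L, n) = 3/(n - 2) = 3/(-2 + n))
√(-13726 + y(G(z, x(c(4, -5))))) = √(-13726 + 88*(3/(-2 + (7 + (¼)/(-5))))) = √(-13726 + 88*(3/(-2 + (7 + (¼)*(-⅕))))) = √(-13726 + 88*(3/(-2 + (7 - 1/20)))) = √(-13726 + 88*(3/(-2 + 139/20))) = √(-13726 + 88*(3/(99/20))) = √(-13726 + 88*(3*(20/99))) = √(-13726 + 88*(20/33)) = √(-13726 + 160/3) = √(-41018/3) = I*√123054/3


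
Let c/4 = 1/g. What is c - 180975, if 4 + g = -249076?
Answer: -11269313251/62270 ≈ -1.8098e+5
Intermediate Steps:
g = -249080 (g = -4 - 249076 = -249080)
c = -1/62270 (c = 4/(-249080) = 4*(-1/249080) = -1/62270 ≈ -1.6059e-5)
c - 180975 = -1/62270 - 180975 = -11269313251/62270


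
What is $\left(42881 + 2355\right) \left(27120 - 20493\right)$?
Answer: $299778972$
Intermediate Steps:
$\left(42881 + 2355\right) \left(27120 - 20493\right) = 45236 \cdot 6627 = 299778972$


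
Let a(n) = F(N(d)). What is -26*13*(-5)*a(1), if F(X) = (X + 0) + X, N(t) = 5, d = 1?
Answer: 16900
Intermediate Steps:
F(X) = 2*X (F(X) = X + X = 2*X)
a(n) = 10 (a(n) = 2*5 = 10)
-26*13*(-5)*a(1) = -26*13*(-5)*10 = -(-1690)*10 = -26*(-650) = 16900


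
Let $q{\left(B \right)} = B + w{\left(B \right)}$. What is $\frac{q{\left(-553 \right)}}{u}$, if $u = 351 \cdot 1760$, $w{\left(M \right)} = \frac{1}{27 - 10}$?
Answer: $- \frac{235}{262548} \approx -0.00089507$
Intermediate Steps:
$w{\left(M \right)} = \frac{1}{17}$
$u = 617760$
$q{\left(B \right)} = \frac{1}{17} + B$ ($q{\left(B \right)} = B + \frac{1}{17} = \frac{1}{17} + B$)
$\frac{q{\left(-553 \right)}}{u} = \frac{\frac{1}{17} - 553}{617760} = \left(- \frac{9400}{17}\right) \frac{1}{617760} = - \frac{235}{262548}$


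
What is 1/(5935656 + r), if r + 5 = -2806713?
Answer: 1/3128938 ≈ 3.1960e-7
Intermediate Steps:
r = -2806718 (r = -5 - 2806713 = -2806718)
1/(5935656 + r) = 1/(5935656 - 2806718) = 1/3128938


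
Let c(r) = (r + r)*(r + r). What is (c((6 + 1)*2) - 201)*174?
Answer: 101442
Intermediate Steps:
c(r) = 4*r**2 (c(r) = (2*r)*(2*r) = 4*r**2)
(c((6 + 1)*2) - 201)*174 = (4*((6 + 1)*2)**2 - 201)*174 = (4*(7*2)**2 - 201)*174 = (4*14**2 - 201)*174 = (4*196 - 201)*174 = (784 - 201)*174 = 583*174 = 101442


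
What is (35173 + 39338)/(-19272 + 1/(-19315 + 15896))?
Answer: -254753109/65890969 ≈ -3.8663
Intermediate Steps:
(35173 + 39338)/(-19272 + 1/(-19315 + 15896)) = 74511/(-19272 + 1/(-3419)) = 74511/(-19272 - 1/3419) = 74511/(-65890969/3419) = 74511*(-3419/65890969) = -254753109/65890969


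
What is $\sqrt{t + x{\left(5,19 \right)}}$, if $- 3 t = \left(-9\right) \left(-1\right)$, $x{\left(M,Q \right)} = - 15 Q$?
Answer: $12 i \sqrt{2} \approx 16.971 i$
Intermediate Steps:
$t = -3$ ($t = - \frac{\left(-9\right) \left(-1\right)}{3} = \left(- \frac{1}{3}\right) 9 = -3$)
$\sqrt{t + x{\left(5,19 \right)}} = \sqrt{-3 - 285} = \sqrt{-288} = 12 i \sqrt{2}$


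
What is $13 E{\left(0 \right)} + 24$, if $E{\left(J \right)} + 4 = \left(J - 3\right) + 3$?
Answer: $-28$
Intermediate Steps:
$E{\left(J \right)} = -4 + J$ ($E{\left(J \right)} = -4 + \left(\left(J - 3\right) + 3\right) = -4 + \left(\left(-3 + J\right) + 3\right) = -4 + J$)
$13 E{\left(0 \right)} + 24 = 13 \left(-4 + 0\right) + 24 = 13 \left(-4\right) + 24 = -52 + 24 = -28$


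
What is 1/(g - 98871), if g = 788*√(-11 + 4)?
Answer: -98871/9779821249 - 788*I*√7/9779821249 ≈ -1.011e-5 - 2.1318e-7*I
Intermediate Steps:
g = 788*I*√7 (g = 788*√(-7) = 788*(I*√7) = 788*I*√7 ≈ 2084.9*I)
1/(g - 98871) = 1/(788*I*√7 - 98871) = 1/(-98871 + 788*I*√7)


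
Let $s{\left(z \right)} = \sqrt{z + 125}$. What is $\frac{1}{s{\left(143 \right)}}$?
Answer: $\frac{\sqrt{67}}{134} \approx 0.061085$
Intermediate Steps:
$s{\left(z \right)} = \sqrt{125 + z}$
$\frac{1}{s{\left(143 \right)}} = \frac{1}{\sqrt{125 + 143}} = \frac{1}{\sqrt{268}} = \frac{1}{2 \sqrt{67}} = \frac{\sqrt{67}}{134}$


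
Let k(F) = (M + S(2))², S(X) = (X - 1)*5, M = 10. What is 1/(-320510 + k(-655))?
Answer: -1/320285 ≈ -3.1222e-6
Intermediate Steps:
S(X) = -5 + 5*X (S(X) = (-1 + X)*5 = -5 + 5*X)
k(F) = 225 (k(F) = (10 + (-5 + 5*2))² = (10 + (-5 + 10))² = (10 + 5)² = 15² = 225)
1/(-320510 + k(-655)) = 1/(-320510 + 225) = 1/(-320285) = -1/320285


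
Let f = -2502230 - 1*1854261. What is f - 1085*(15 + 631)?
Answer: -5057401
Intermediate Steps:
f = -4356491 (f = -2502230 - 1854261 = -4356491)
f - 1085*(15 + 631) = -4356491 - 1085*(15 + 631) = -4356491 - 1085*646 = -4356491 - 1*700910 = -4356491 - 700910 = -5057401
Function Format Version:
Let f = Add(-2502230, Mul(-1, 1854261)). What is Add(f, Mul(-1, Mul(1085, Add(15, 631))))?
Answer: -5057401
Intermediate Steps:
f = -4356491 (f = Add(-2502230, -1854261) = -4356491)
Add(f, Mul(-1, Mul(1085, Add(15, 631)))) = Add(-4356491, Mul(-1, Mul(1085, Add(15, 631)))) = Add(-4356491, Mul(-1, Mul(1085, 646))) = Add(-4356491, Mul(-1, 700910)) = Add(-4356491, -700910) = -5057401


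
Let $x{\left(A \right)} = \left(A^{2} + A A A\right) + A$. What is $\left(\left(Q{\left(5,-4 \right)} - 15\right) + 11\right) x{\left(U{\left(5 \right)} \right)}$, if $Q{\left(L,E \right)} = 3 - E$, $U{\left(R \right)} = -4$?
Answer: $-156$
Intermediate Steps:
$x{\left(A \right)} = A + A^{2} + A^{3}$ ($x{\left(A \right)} = \left(A^{2} + A^{2} A\right) + A = \left(A^{2} + A^{3}\right) + A = A + A^{2} + A^{3}$)
$\left(\left(Q{\left(5,-4 \right)} - 15\right) + 11\right) x{\left(U{\left(5 \right)} \right)} = \left(\left(\left(3 - -4\right) - 15\right) + 11\right) \left(- 4 \left(1 - 4 + \left(-4\right)^{2}\right)\right) = \left(\left(\left(3 + 4\right) - 15\right) + 11\right) \left(- 4 \left(1 - 4 + 16\right)\right) = \left(\left(7 - 15\right) + 11\right) \left(\left(-4\right) 13\right) = \left(-8 + 11\right) \left(-52\right) = 3 \left(-52\right) = -156$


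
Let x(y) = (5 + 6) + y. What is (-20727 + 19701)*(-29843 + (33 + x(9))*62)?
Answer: 27247482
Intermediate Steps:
x(y) = 11 + y
(-20727 + 19701)*(-29843 + (33 + x(9))*62) = (-20727 + 19701)*(-29843 + (33 + (11 + 9))*62) = -1026*(-29843 + (33 + 20)*62) = -1026*(-29843 + 53*62) = -1026*(-29843 + 3286) = -1026*(-26557) = 27247482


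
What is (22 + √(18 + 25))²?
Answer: (22 + √43)² ≈ 815.53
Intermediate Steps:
(22 + √(18 + 25))² = (22 + √43)²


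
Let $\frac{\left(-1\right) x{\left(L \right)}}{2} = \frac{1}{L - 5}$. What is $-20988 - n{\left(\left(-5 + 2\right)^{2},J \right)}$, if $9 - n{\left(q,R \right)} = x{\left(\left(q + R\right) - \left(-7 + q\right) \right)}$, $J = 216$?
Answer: $- \frac{2288674}{109} \approx -20997.0$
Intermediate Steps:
$x{\left(L \right)} = - \frac{2}{-5 + L}$ ($x{\left(L \right)} = - \frac{2}{L - 5} = - \frac{2}{-5 + L}$)
$n{\left(q,R \right)} = 9 + \frac{2}{2 + R}$ ($n{\left(q,R \right)} = 9 - - \frac{2}{-5 + \left(\left(q + R\right) - \left(-7 + q\right)\right)} = 9 - - \frac{2}{-5 + \left(\left(R + q\right) - \left(-7 + q\right)\right)} = 9 - - \frac{2}{-5 + \left(7 + R\right)} = 9 - - \frac{2}{2 + R} = 9 + \frac{2}{2 + R}$)
$-20988 - n{\left(\left(-5 + 2\right)^{2},J \right)} = -20988 - \frac{20 + 9 \cdot 216}{2 + 216} = -20988 - \frac{20 + 1944}{218} = -20988 - \frac{1}{218} \cdot 1964 = -20988 - \frac{982}{109} = - \frac{2288674}{109}$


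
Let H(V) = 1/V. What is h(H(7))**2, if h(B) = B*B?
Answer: 1/2401 ≈ 0.00041649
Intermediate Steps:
h(B) = B**2
h(H(7))**2 = ((1/7)**2)**2 = (1/49)**2 = 1/2401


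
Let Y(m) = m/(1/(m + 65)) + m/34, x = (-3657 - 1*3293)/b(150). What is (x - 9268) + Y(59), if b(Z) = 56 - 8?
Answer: -854783/408 ≈ -2095.1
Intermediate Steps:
b(Z) = 48
x = -3475/24 (x = (-3657 - 1*3293)/48 = (-3657 - 3293)*(1/48) = -6950*1/48 = -3475/24 ≈ -144.79)
Y(m) = m/34 + m*(65 + m) (Y(m) = m/(1/(65 + m)) + m*(1/34) = m*(65 + m) + m/34 = m/34 + m*(65 + m))
(x - 9268) + Y(59) = (-3475/24 - 9268) + (1/34)*59*(2211 + 34*59) = -225907/24 + (1/34)*59*(2211 + 2006) = -225907/24 + (1/34)*59*4217 = -225907/24 + 248803/34 = -854783/408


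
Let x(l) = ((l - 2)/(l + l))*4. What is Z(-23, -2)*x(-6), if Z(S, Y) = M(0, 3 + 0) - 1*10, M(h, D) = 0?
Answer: -80/3 ≈ -26.667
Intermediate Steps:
Z(S, Y) = -10 (Z(S, Y) = 0 - 1*10 = 0 - 10 = -10)
x(l) = 2*(-2 + l)/l (x(l) = ((-2 + l)/((2*l)))*4 = ((-2 + l)*(1/(2*l)))*4 = ((-2 + l)/(2*l))*4 = 2*(-2 + l)/l)
Z(-23, -2)*x(-6) = -10*(2 - 4/(-6)) = -10*(2 - 4*(-1/6)) = -10*(2 + 2/3) = -10*8/3 = -80/3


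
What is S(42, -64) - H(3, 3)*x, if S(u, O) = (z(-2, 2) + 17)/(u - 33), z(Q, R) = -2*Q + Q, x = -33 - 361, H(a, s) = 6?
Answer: 21295/9 ≈ 2366.1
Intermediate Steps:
x = -394
z(Q, R) = -Q
S(u, O) = 19/(-33 + u) (S(u, O) = (-1*(-2) + 17)/(u - 33) = (2 + 17)/(-33 + u) = 19/(-33 + u))
S(42, -64) - H(3, 3)*x = 19/(-33 + 42) - 6*(-394) = 19/9 - 1*(-2364) = 19*(⅑) + 2364 = 19/9 + 2364 = 21295/9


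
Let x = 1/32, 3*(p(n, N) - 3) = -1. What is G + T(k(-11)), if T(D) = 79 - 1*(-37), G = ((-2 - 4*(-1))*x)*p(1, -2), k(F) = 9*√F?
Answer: 697/6 ≈ 116.17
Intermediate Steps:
p(n, N) = 8/3 (p(n, N) = 3 + (⅓)*(-1) = 3 - ⅓ = 8/3)
x = 1/32 ≈ 0.031250
G = ⅙ (G = ((-2 - 4*(-1))*(1/32))*(8/3) = ((-2 + 4)*(1/32))*(8/3) = (2*(1/32))*(8/3) = (1/16)*(8/3) = ⅙ ≈ 0.16667)
T(D) = 116 (T(D) = 79 + 37 = 116)
G + T(k(-11)) = ⅙ + 116 = 697/6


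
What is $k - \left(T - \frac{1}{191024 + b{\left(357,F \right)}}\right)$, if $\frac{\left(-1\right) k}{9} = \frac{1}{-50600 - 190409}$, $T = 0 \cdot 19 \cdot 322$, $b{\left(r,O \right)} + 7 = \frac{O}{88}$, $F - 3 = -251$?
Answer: $\frac{21561503}{506397506404} \approx 4.2578 \cdot 10^{-5}$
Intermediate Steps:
$F = -248$ ($F = 3 - 251 = -248$)
$b{\left(r,O \right)} = -7 + \frac{O}{88}$
$T = 0$ ($T = 0 \cdot 6118 = 0$)
$k = \frac{9}{241009}$ ($k = - \frac{9}{-50600 - 190409} = - \frac{9}{-241009} = \left(-9\right) \left(- \frac{1}{241009}\right) = \frac{9}{241009} \approx 3.7343 \cdot 10^{-5}$)
$k - \left(T - \frac{1}{191024 + b{\left(357,F \right)}}\right) = \frac{9}{241009} - - \frac{1}{191024 + \left(-7 + \frac{1}{88} \left(-248\right)\right)} = \frac{9}{241009} + \left(\frac{1}{191024 - \frac{108}{11}} + 0\right) = \frac{9}{241009} + \left(\frac{1}{\frac{2101156}{11}} + 0\right) = \frac{9}{241009} + \left(\frac{11}{2101156} + 0\right) = \frac{9}{241009} + \frac{11}{2101156} = \frac{21561503}{506397506404}$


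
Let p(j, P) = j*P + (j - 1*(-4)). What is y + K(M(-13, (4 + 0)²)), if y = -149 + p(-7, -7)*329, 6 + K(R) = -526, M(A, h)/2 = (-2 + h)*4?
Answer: 14453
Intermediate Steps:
M(A, h) = -16 + 8*h (M(A, h) = 2*((-2 + h)*4) = 2*(-8 + 4*h) = -16 + 8*h)
K(R) = -532 (K(R) = -6 - 526 = -532)
p(j, P) = 4 + j + P*j (p(j, P) = P*j + (j + 4) = P*j + (4 + j) = 4 + j + P*j)
y = 14985 (y = -149 + (4 - 7 - 7*(-7))*329 = -149 + (4 - 7 + 49)*329 = -149 + 46*329 = -149 + 15134 = 14985)
y + K(M(-13, (4 + 0)²)) = 14985 - 532 = 14453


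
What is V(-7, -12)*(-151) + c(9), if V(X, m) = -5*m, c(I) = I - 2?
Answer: -9053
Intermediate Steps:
c(I) = -2 + I
V(-7, -12)*(-151) + c(9) = -5*(-12)*(-151) + (-2 + 9) = 60*(-151) + 7 = -9060 + 7 = -9053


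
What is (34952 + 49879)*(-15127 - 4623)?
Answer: -1675412250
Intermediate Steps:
(34952 + 49879)*(-15127 - 4623) = 84831*(-19750) = -1675412250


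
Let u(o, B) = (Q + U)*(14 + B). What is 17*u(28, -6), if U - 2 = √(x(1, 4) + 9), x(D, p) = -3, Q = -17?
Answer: -2040 + 136*√6 ≈ -1706.9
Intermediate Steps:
U = 2 + √6 (U = 2 + √(-3 + 9) = 2 + √6 ≈ 4.4495)
u(o, B) = (-15 + √6)*(14 + B) (u(o, B) = (-17 + (2 + √6))*(14 + B) = (-15 + √6)*(14 + B))
17*u(28, -6) = 17*(-210 - 15*(-6) + 14*√6 - 6*√6) = 17*(-210 + 90 + 14*√6 - 6*√6) = 17*(-120 + 8*√6) = -2040 + 136*√6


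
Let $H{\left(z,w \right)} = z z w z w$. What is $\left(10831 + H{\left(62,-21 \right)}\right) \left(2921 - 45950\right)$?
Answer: $-4522927887891$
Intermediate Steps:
$H{\left(z,w \right)} = w^{2} z^{3}$ ($H{\left(z,w \right)} = z w z z w = w z^{2} z w = w z^{3} w = w^{2} z^{3}$)
$\left(10831 + H{\left(62,-21 \right)}\right) \left(2921 - 45950\right) = \left(10831 + \left(-21\right)^{2} \cdot 62^{3}\right) \left(2921 - 45950\right) = \left(10831 + 441 \cdot 238328\right) \left(-43029\right) = \left(10831 + 105102648\right) \left(-43029\right) = 105113479 \left(-43029\right) = -4522927887891$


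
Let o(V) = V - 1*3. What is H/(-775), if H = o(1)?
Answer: 2/775 ≈ 0.0025806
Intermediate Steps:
o(V) = -3 + V (o(V) = V - 3 = -3 + V)
H = -2 (H = -3 + 1 = -2)
H/(-775) = -2/(-775) = -2*(-1/775) = 2/775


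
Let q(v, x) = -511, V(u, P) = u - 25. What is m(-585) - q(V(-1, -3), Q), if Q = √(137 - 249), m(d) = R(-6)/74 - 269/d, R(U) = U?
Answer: 11068793/21645 ≈ 511.38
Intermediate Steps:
V(u, P) = -25 + u
m(d) = -3/37 - 269/d (m(d) = -6/74 - 269/d = -6*1/74 - 269/d = -3/37 - 269/d)
Q = 4*I*√7 (Q = √(-112) = 4*I*√7 ≈ 10.583*I)
m(-585) - q(V(-1, -3), Q) = (-3/37 - 269/(-585)) - 1*(-511) = (-3/37 - 269*(-1/585)) + 511 = (-3/37 + 269/585) + 511 = 8198/21645 + 511 = 11068793/21645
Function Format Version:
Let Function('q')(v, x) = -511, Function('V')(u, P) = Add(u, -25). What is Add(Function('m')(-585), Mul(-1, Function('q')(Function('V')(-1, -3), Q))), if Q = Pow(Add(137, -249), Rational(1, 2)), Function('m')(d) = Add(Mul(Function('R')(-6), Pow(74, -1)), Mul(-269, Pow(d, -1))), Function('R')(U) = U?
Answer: Rational(11068793, 21645) ≈ 511.38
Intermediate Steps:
Function('V')(u, P) = Add(-25, u)
Function('m')(d) = Add(Rational(-3, 37), Mul(-269, Pow(d, -1))) (Function('m')(d) = Add(Mul(-6, Pow(74, -1)), Mul(-269, Pow(d, -1))) = Add(Mul(-6, Rational(1, 74)), Mul(-269, Pow(d, -1))) = Add(Rational(-3, 37), Mul(-269, Pow(d, -1))))
Q = Mul(4, I, Pow(7, Rational(1, 2))) (Q = Pow(-112, Rational(1, 2)) = Mul(4, I, Pow(7, Rational(1, 2))) ≈ Mul(10.583, I))
Add(Function('m')(-585), Mul(-1, Function('q')(Function('V')(-1, -3), Q))) = Add(Add(Rational(-3, 37), Mul(-269, Pow(-585, -1))), Mul(-1, -511)) = Add(Add(Rational(-3, 37), Mul(-269, Rational(-1, 585))), 511) = Add(Add(Rational(-3, 37), Rational(269, 585)), 511) = Add(Rational(8198, 21645), 511) = Rational(11068793, 21645)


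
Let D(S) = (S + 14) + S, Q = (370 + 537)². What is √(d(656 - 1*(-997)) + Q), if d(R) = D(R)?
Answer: √825969 ≈ 908.83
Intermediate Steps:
Q = 822649 (Q = 907² = 822649)
D(S) = 14 + 2*S (D(S) = (14 + S) + S = 14 + 2*S)
d(R) = 14 + 2*R
√(d(656 - 1*(-997)) + Q) = √((14 + 2*(656 - 1*(-997))) + 822649) = √((14 + 2*(656 + 997)) + 822649) = √((14 + 2*1653) + 822649) = √((14 + 3306) + 822649) = √(3320 + 822649) = √825969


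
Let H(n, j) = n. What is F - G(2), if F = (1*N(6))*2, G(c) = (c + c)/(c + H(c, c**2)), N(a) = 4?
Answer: 7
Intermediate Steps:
G(c) = 1 (G(c) = (c + c)/(c + c) = (2*c)/((2*c)) = (2*c)*(1/(2*c)) = 1)
F = 8 (F = (1*4)*2 = 4*2 = 8)
F - G(2) = 8 - 1*1 = 8 - 1 = 7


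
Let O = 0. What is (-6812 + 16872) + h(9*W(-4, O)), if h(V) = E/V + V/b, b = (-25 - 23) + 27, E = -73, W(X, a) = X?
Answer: 2536063/252 ≈ 10064.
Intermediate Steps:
b = -21 (b = -48 + 27 = -21)
h(V) = -73/V - V/21 (h(V) = -73/V + V/(-21) = -73/V + V*(-1/21) = -73/V - V/21)
(-6812 + 16872) + h(9*W(-4, O)) = (-6812 + 16872) + (-73/(9*(-4)) - 3*(-4)/7) = 10060 + (-73/(-36) - 1/21*(-36)) = 10060 + (-73*(-1/36) + 12/7) = 10060 + (73/36 + 12/7) = 10060 + 943/252 = 2536063/252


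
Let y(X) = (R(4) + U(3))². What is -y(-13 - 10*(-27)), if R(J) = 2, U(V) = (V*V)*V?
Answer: -841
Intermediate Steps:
U(V) = V³ (U(V) = V²*V = V³)
y(X) = 841 (y(X) = (2 + 3³)² = (2 + 27)² = 29² = 841)
-y(-13 - 10*(-27)) = -1*841 = -841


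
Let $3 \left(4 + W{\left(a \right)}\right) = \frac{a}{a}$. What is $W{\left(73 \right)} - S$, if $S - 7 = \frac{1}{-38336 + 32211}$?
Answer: $- \frac{195997}{18375} \approx -10.667$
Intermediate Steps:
$W{\left(a \right)} = - \frac{11}{3}$ ($W{\left(a \right)} = -4 + \frac{a \frac{1}{a}}{3} = -4 + \frac{1}{3} \cdot 1 = -4 + \frac{1}{3} = - \frac{11}{3}$)
$S = \frac{42874}{6125}$ ($S = 7 + \frac{1}{-38336 + 32211} = 7 + \frac{1}{-6125} = 7 - \frac{1}{6125} = \frac{42874}{6125} \approx 6.9998$)
$W{\left(73 \right)} - S = - \frac{11}{3} - \frac{42874}{6125} = - \frac{195997}{18375}$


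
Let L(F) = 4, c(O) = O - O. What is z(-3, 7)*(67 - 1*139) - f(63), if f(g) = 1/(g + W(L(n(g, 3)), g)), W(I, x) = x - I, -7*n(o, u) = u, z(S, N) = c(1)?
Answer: -1/122 ≈ -0.0081967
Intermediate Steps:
c(O) = 0
z(S, N) = 0
n(o, u) = -u/7
f(g) = 1/(-4 + 2*g) (f(g) = 1/(g + (g - 1*4)) = 1/(g + (g - 4)) = 1/(g + (-4 + g)) = 1/(-4 + 2*g))
z(-3, 7)*(67 - 1*139) - f(63) = 0*(67 - 1*139) - 1/(2*(-2 + 63)) = 0*(67 - 139) - 1/(2*61) = 0*(-72) - 1/(2*61) = 0 - 1*1/122 = 0 - 1/122 = -1/122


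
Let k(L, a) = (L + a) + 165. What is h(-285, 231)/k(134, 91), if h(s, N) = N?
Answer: 77/130 ≈ 0.59231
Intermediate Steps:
k(L, a) = 165 + L + a
h(-285, 231)/k(134, 91) = 231/(165 + 134 + 91) = 231/390 = 231*(1/390) = 77/130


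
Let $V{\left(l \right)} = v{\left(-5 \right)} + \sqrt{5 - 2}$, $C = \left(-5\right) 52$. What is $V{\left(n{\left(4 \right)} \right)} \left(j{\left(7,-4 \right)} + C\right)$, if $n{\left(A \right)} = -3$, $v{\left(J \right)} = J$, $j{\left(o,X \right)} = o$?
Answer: $1265 - 253 \sqrt{3} \approx 826.79$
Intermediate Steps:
$C = -260$
$V{\left(l \right)} = -5 + \sqrt{3}$ ($V{\left(l \right)} = -5 + \sqrt{5 - 2} = -5 + \sqrt{3}$)
$V{\left(n{\left(4 \right)} \right)} \left(j{\left(7,-4 \right)} + C\right) = \left(-5 + \sqrt{3}\right) \left(7 - 260\right) = \left(-5 + \sqrt{3}\right) \left(-253\right) = 1265 - 253 \sqrt{3}$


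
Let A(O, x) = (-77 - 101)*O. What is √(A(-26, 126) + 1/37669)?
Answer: 3*√729657457553/37669 ≈ 68.029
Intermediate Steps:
A(O, x) = -178*O
√(A(-26, 126) + 1/37669) = √(-178*(-26) + 1/37669) = √(4628 + 1/37669) = √(174332133/37669) = 3*√729657457553/37669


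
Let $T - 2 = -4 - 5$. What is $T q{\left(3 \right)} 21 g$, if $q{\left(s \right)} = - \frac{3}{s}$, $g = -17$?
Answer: $-2499$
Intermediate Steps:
$T = -7$ ($T = 2 - 9 = -7$)
$T q{\left(3 \right)} 21 g = - 7 \left(- \frac{3}{3}\right) 21 \left(-17\right) = - 7 \left(\left(-3\right) \frac{1}{3}\right) 21 \left(-17\right) = \left(-7\right) \left(-1\right) 21 \left(-17\right) = 7 \cdot 21 \left(-17\right) = 147 \left(-17\right) = -2499$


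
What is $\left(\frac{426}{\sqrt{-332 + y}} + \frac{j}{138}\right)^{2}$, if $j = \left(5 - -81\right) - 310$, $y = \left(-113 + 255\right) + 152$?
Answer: $- \frac{431765282}{90459} + \frac{15904 i \sqrt{38}}{437} \approx -4773.0 + 224.35 i$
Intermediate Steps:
$y = 294$ ($y = 142 + 152 = 294$)
$j = -224$ ($j = \left(5 + 81\right) - 310 = 86 - 310 = -224$)
$\left(\frac{426}{\sqrt{-332 + y}} + \frac{j}{138}\right)^{2} = \left(\frac{426}{\sqrt{-332 + 294}} - \frac{224}{138}\right)^{2} = \left(\frac{426}{\sqrt{-38}} - \frac{112}{69}\right)^{2} = \left(\frac{426}{i \sqrt{38}} - \frac{112}{69}\right)^{2} = \left(426 \left(- \frac{i \sqrt{38}}{38}\right) - \frac{112}{69}\right)^{2} = \left(- \frac{213 i \sqrt{38}}{19} - \frac{112}{69}\right)^{2} = \left(- \frac{112}{69} - \frac{213 i \sqrt{38}}{19}\right)^{2}$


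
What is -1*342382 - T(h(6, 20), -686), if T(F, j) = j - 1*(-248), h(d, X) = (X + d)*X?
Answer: -341944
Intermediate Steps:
h(d, X) = X*(X + d)
T(F, j) = 248 + j (T(F, j) = j + 248 = 248 + j)
-1*342382 - T(h(6, 20), -686) = -1*342382 - (248 - 686) = -342382 - 1*(-438) = -342382 + 438 = -341944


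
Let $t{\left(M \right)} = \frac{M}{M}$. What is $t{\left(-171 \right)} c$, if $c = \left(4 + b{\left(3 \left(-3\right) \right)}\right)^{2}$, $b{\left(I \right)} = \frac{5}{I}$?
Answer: $\frac{961}{81} \approx 11.864$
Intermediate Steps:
$t{\left(M \right)} = 1$
$c = \frac{961}{81}$ ($c = \left(4 + \frac{5}{3 \left(-3\right)}\right)^{2} = \left(4 + \frac{5}{-9}\right)^{2} = \left(4 + 5 \left(- \frac{1}{9}\right)\right)^{2} = \left(4 - \frac{5}{9}\right)^{2} = \left(\frac{31}{9}\right)^{2} = \frac{961}{81} \approx 11.864$)
$t{\left(-171 \right)} c = 1 \cdot \frac{961}{81} = \frac{961}{81}$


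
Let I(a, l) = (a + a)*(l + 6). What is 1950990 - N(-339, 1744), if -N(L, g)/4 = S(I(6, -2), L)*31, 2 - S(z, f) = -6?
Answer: 1951982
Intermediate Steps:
I(a, l) = 2*a*(6 + l) (I(a, l) = (2*a)*(6 + l) = 2*a*(6 + l))
S(z, f) = 8 (S(z, f) = 2 - 1*(-6) = 2 + 6 = 8)
N(L, g) = -992 (N(L, g) = -32*31 = -4*248 = -992)
1950990 - N(-339, 1744) = 1950990 - 1*(-992) = 1950990 + 992 = 1951982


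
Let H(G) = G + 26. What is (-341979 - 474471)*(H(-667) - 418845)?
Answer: 342489344700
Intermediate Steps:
H(G) = 26 + G
(-341979 - 474471)*(H(-667) - 418845) = (-341979 - 474471)*((26 - 667) - 418845) = -816450*(-641 - 418845) = -816450*(-419486) = 342489344700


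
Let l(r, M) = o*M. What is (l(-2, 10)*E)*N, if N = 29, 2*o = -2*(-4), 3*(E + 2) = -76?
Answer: -95120/3 ≈ -31707.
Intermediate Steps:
E = -82/3 (E = -2 + (⅓)*(-76) = -2 - 76/3 = -82/3 ≈ -27.333)
o = 4 (o = (-2*(-4))/2 = (½)*8 = 4)
l(r, M) = 4*M
(l(-2, 10)*E)*N = ((4*10)*(-82/3))*29 = (40*(-82/3))*29 = -3280/3*29 = -95120/3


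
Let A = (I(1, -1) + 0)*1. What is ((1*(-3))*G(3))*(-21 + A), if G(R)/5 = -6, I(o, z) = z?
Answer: -1980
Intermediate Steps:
G(R) = -30 (G(R) = 5*(-6) = -30)
A = -1 (A = (-1 + 0)*1 = -1*1 = -1)
((1*(-3))*G(3))*(-21 + A) = ((1*(-3))*(-30))*(-21 - 1) = -3*(-30)*(-22) = 90*(-22) = -1980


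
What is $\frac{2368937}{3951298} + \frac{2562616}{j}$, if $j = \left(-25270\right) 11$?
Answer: $- \frac{676226146977}{78453021790} \approx -8.6195$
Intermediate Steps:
$j = -277970$
$\frac{2368937}{3951298} + \frac{2562616}{j} = \frac{2368937}{3951298} + \frac{2562616}{-277970} = 2368937 \cdot \frac{1}{3951298} + 2562616 \left(- \frac{1}{277970}\right) = \frac{2368937}{3951298} - \frac{183044}{19855} = - \frac{676226146977}{78453021790}$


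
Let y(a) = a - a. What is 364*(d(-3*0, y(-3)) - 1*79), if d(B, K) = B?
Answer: -28756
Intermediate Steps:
y(a) = 0
364*(d(-3*0, y(-3)) - 1*79) = 364*(-3*0 - 1*79) = 364*(0 - 79) = 364*(-79) = -28756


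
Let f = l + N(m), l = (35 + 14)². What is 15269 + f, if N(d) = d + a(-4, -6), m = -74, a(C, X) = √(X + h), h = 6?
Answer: 17596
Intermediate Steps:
a(C, X) = √(6 + X) (a(C, X) = √(X + 6) = √(6 + X))
N(d) = d (N(d) = d + √(6 - 6) = d + √0 = d + 0 = d)
l = 2401 (l = 49² = 2401)
f = 2327 (f = 2401 - 74 = 2327)
15269 + f = 15269 + 2327 = 17596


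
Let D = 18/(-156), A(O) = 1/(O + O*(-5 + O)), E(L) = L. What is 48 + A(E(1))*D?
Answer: 1249/26 ≈ 48.038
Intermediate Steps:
D = -3/26 (D = 18*(-1/156) = -3/26 ≈ -0.11538)
48 + A(E(1))*D = 48 + (1/(1*(-4 + 1)))*(-3/26) = 48 + (1/(-3))*(-3/26) = 48 + (1*(-1/3))*(-3/26) = 48 - 1/3*(-3/26) = 48 + 1/26 = 1249/26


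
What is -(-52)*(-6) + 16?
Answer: -296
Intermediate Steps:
-(-52)*(-6) + 16 = -13*24 + 16 = -312 + 16 = -296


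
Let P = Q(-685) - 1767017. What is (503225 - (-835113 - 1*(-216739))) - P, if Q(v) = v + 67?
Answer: 2889234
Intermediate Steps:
Q(v) = 67 + v
P = -1767635 (P = (67 - 685) - 1767017 = -618 - 1767017 = -1767635)
(503225 - (-835113 - 1*(-216739))) - P = (503225 - (-835113 - 1*(-216739))) - 1*(-1767635) = (503225 - (-835113 + 216739)) + 1767635 = (503225 - 1*(-618374)) + 1767635 = (503225 + 618374) + 1767635 = 1121599 + 1767635 = 2889234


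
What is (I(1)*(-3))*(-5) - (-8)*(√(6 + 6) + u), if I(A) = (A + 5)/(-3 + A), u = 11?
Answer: 43 + 16*√3 ≈ 70.713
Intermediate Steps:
I(A) = (5 + A)/(-3 + A)
(I(1)*(-3))*(-5) - (-8)*(√(6 + 6) + u) = (((5 + 1)/(-3 + 1))*(-3))*(-5) - (-8)*(√(6 + 6) + 11) = ((6/(-2))*(-3))*(-5) - (-8)*(√12 + 11) = (-½*6*(-3))*(-5) - (-8)*(2*√3 + 11) = -3*(-3)*(-5) - (-8)*(11 + 2*√3) = 9*(-5) - (-88 - 16*√3) = -45 + (88 + 16*√3) = 43 + 16*√3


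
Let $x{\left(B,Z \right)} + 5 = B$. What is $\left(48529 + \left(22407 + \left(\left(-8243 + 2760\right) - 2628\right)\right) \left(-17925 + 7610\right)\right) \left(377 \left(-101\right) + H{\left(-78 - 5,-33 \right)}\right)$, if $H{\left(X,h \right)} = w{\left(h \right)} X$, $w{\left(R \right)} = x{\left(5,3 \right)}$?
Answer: $5613109950747$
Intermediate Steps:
$x{\left(B,Z \right)} = -5 + B$
$w{\left(R \right)} = 0$ ($w{\left(R \right)} = -5 + 5 = 0$)
$H{\left(X,h \right)} = 0$ ($H{\left(X,h \right)} = 0 X = 0$)
$\left(48529 + \left(22407 + \left(\left(-8243 + 2760\right) - 2628\right)\right) \left(-17925 + 7610\right)\right) \left(377 \left(-101\right) + H{\left(-78 - 5,-33 \right)}\right) = \left(48529 + \left(22407 + \left(\left(-8243 + 2760\right) - 2628\right)\right) \left(-17925 + 7610\right)\right) \left(377 \left(-101\right) + 0\right) = \left(48529 + \left(22407 - 8111\right) \left(-10315\right)\right) \left(-38077 + 0\right) = \left(48529 + \left(22407 - 8111\right) \left(-10315\right)\right) \left(-38077\right) = \left(48529 + 14296 \left(-10315\right)\right) \left(-38077\right) = \left(48529 - 147463240\right) \left(-38077\right) = \left(-147414711\right) \left(-38077\right) = 5613109950747$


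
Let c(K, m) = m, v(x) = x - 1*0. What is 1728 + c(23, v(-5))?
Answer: 1723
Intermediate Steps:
v(x) = x (v(x) = x + 0 = x)
1728 + c(23, v(-5)) = 1728 - 5 = 1723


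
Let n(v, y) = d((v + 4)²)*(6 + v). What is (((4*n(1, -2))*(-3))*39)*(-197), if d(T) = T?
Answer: 16134300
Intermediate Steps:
n(v, y) = (4 + v)²*(6 + v) (n(v, y) = (v + 4)²*(6 + v) = (4 + v)²*(6 + v))
(((4*n(1, -2))*(-3))*39)*(-197) = (((4*((4 + 1)²*(6 + 1)))*(-3))*39)*(-197) = (((4*(5²*7))*(-3))*39)*(-197) = (((4*(25*7))*(-3))*39)*(-197) = (((4*175)*(-3))*39)*(-197) = ((700*(-3))*39)*(-197) = -2100*39*(-197) = -81900*(-197) = 16134300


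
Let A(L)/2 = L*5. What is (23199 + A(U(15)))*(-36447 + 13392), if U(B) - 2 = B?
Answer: -538772295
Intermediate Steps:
U(B) = 2 + B
A(L) = 10*L (A(L) = 2*(L*5) = 2*(5*L) = 10*L)
(23199 + A(U(15)))*(-36447 + 13392) = (23199 + 10*(2 + 15))*(-36447 + 13392) = (23199 + 10*17)*(-23055) = (23199 + 170)*(-23055) = 23369*(-23055) = -538772295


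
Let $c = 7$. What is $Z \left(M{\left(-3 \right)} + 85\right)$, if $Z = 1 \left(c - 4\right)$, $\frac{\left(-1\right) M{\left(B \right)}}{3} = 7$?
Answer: $192$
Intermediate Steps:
$M{\left(B \right)} = -21$ ($M{\left(B \right)} = \left(-3\right) 7 = -21$)
$Z = 3$ ($Z = 1 \left(7 - 4\right) = 1 \cdot 3 = 3$)
$Z \left(M{\left(-3 \right)} + 85\right) = 3 \left(-21 + 85\right) = 3 \cdot 64 = 192$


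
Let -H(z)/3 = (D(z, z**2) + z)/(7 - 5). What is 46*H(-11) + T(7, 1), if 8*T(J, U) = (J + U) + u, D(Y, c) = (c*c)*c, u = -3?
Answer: -977895595/8 ≈ -1.2224e+8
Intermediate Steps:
D(Y, c) = c**3 (D(Y, c) = c**2*c = c**3)
T(J, U) = -3/8 + J/8 + U/8 (T(J, U) = ((J + U) - 3)/8 = (-3 + J + U)/8 = -3/8 + J/8 + U/8)
H(z) = -3*z/2 - 3*z**6/2 (H(z) = -3*((z**2)**3 + z)/(7 - 5) = -3*(z**6 + z)/2 = -3*(z + z**6)/2 = -3*(z/2 + z**6/2) = -3*z/2 - 3*z**6/2)
46*H(-11) + T(7, 1) = 46*((3/2)*(-11)*(-1 - 1*(-11)**5)) + (-3/8 + (1/8)*7 + (1/8)*1) = 46*((3/2)*(-11)*(-1 - 1*(-161051))) + (-3/8 + 7/8 + 1/8) = 46*((3/2)*(-11)*(-1 + 161051)) + 5/8 = 46*((3/2)*(-11)*161050) + 5/8 = 46*(-2657325) + 5/8 = -122236950 + 5/8 = -977895595/8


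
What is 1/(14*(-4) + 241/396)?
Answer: -396/21935 ≈ -0.018053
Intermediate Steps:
1/(14*(-4) + 241/396) = 1/(-56 + 241*(1/396)) = 1/(-56 + 241/396) = 1/(-21935/396) = -396/21935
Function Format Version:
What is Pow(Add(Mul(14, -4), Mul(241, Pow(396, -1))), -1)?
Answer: Rational(-396, 21935) ≈ -0.018053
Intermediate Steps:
Pow(Add(Mul(14, -4), Mul(241, Pow(396, -1))), -1) = Pow(Add(-56, Mul(241, Rational(1, 396))), -1) = Pow(Add(-56, Rational(241, 396)), -1) = Pow(Rational(-21935, 396), -1) = Rational(-396, 21935)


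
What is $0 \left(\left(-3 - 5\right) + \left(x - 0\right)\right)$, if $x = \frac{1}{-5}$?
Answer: $0$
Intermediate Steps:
$x = - \frac{1}{5} \approx -0.2$
$0 \left(\left(-3 - 5\right) + \left(x - 0\right)\right) = 0 \left(\left(-3 - 5\right) - \frac{1}{5}\right) = 0 \left(-8 + \left(- \frac{1}{5} + 0\right)\right) = 0 \left(-8 - \frac{1}{5}\right) = 0 \left(- \frac{41}{5}\right) = 0$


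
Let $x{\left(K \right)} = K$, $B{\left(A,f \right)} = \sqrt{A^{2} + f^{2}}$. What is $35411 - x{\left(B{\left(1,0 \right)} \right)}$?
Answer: $35410$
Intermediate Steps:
$35411 - x{\left(B{\left(1,0 \right)} \right)} = 35411 - \sqrt{1^{2} + 0^{2}} = 35411 - \sqrt{1 + 0} = 35411 - \sqrt{1} = 35411 - 1 = 35410$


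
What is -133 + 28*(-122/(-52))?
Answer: -875/13 ≈ -67.308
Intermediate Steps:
-133 + 28*(-122/(-52)) = -133 + 28*(-122*(-1/52)) = -133 + 28*(61/26) = -133 + 854/13 = -875/13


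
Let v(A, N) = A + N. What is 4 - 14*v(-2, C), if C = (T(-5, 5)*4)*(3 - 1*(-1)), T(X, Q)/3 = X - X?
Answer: 32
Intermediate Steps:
T(X, Q) = 0 (T(X, Q) = 3*(X - X) = 3*0 = 0)
C = 0 (C = (0*4)*(3 - 1*(-1)) = 0*(3 + 1) = 0*4 = 0)
4 - 14*v(-2, C) = 4 - 14*(-2 + 0) = 4 - 14*(-2) = 4 + 28 = 32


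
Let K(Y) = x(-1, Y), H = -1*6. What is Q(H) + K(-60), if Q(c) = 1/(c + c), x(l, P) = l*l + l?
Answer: -1/12 ≈ -0.083333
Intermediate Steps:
H = -6
x(l, P) = l + l² (x(l, P) = l² + l = l + l²)
K(Y) = 0 (K(Y) = -(1 - 1) = -1*0 = 0)
Q(c) = 1/(2*c)
Q(H) + K(-60) = (½)/(-6) + 0 = (½)*(-⅙) + 0 = -1/12 + 0 = -1/12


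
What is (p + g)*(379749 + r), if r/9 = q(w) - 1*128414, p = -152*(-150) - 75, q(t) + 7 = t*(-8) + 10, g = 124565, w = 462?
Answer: -119189130060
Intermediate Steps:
q(t) = 3 - 8*t (q(t) = -7 + (t*(-8) + 10) = -7 + (-8*t + 10) = -7 + (10 - 8*t) = 3 - 8*t)
p = 22725 (p = 22800 - 75 = 22725)
r = -1188963 (r = 9*((3 - 8*462) - 1*128414) = 9*((3 - 3696) - 128414) = 9*(-3693 - 128414) = 9*(-132107) = -1188963)
(p + g)*(379749 + r) = (22725 + 124565)*(379749 - 1188963) = 147290*(-809214) = -119189130060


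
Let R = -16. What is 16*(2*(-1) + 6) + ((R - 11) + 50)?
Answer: 87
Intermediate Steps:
16*(2*(-1) + 6) + ((R - 11) + 50) = 16*(2*(-1) + 6) + ((-16 - 11) + 50) = 16*(-2 + 6) + (-27 + 50) = 16*4 + 23 = 64 + 23 = 87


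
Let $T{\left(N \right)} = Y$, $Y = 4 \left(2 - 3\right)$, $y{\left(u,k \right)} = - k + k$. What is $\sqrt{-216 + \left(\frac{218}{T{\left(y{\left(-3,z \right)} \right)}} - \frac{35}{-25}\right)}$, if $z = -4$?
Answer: $\frac{3 i \sqrt{2990}}{10} \approx 16.404 i$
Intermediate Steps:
$y{\left(u,k \right)} = 0$
$Y = -4$ ($Y = 4 \left(-1\right) = -4$)
$T{\left(N \right)} = -4$
$\sqrt{-216 + \left(\frac{218}{T{\left(y{\left(-3,z \right)} \right)}} - \frac{35}{-25}\right)} = \sqrt{-216 + \left(\frac{218}{-4} - \frac{35}{-25}\right)} = \sqrt{-216 + \left(218 \left(- \frac{1}{4}\right) - - \frac{7}{5}\right)} = \sqrt{-216 + \left(- \frac{109}{2} + \frac{7}{5}\right)} = \sqrt{-216 - \frac{531}{10}} = \sqrt{- \frac{2691}{10}} = \frac{3 i \sqrt{2990}}{10}$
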